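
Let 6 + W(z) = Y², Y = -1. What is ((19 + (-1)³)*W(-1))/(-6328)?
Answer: 45/3164 ≈ 0.014223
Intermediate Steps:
W(z) = -5 (W(z) = -6 + (-1)² = -6 + 1 = -5)
((19 + (-1)³)*W(-1))/(-6328) = ((19 + (-1)³)*(-5))/(-6328) = ((19 - 1)*(-5))*(-1/6328) = (18*(-5))*(-1/6328) = -90*(-1/6328) = 45/3164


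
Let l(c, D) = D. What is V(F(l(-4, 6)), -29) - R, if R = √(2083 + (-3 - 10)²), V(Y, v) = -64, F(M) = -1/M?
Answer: -64 - 2*√563 ≈ -111.46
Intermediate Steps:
R = 2*√563 (R = √(2083 + (-13)²) = √(2083 + 169) = √2252 = 2*√563 ≈ 47.455)
V(F(l(-4, 6)), -29) - R = -64 - 2*√563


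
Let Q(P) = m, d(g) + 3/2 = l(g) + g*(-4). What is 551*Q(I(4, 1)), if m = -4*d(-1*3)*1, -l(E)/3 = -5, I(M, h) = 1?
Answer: -56202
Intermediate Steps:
l(E) = 15 (l(E) = -3*(-5) = 15)
d(g) = 27/2 - 4*g (d(g) = -3/2 + (15 + g*(-4)) = -3/2 + (15 - 4*g) = 27/2 - 4*g)
m = -102 (m = -4*(27/2 - (-4)*3)*1 = -4*(27/2 - 4*(-3))*1 = -4*(27/2 + 12)*1 = -4*51/2*1 = -102*1 = -102)
Q(P) = -102
551*Q(I(4, 1)) = 551*(-102) = -56202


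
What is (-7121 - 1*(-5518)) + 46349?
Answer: 44746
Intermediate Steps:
(-7121 - 1*(-5518)) + 46349 = (-7121 + 5518) + 46349 = -1603 + 46349 = 44746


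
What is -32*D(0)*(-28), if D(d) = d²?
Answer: 0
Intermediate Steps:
-32*D(0)*(-28) = -32*0²*(-28) = -32*0*(-28) = 0*(-28) = 0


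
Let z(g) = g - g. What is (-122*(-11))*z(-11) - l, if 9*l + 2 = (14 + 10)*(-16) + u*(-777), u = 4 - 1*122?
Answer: -91300/9 ≈ -10144.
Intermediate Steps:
z(g) = 0
u = -118 (u = 4 - 122 = -118)
l = 91300/9 (l = -2/9 + ((14 + 10)*(-16) - 118*(-777))/9 = -2/9 + (24*(-16) + 91686)/9 = -2/9 + (-384 + 91686)/9 = -2/9 + (1/9)*91302 = -2/9 + 30434/3 = 91300/9 ≈ 10144.)
(-122*(-11))*z(-11) - l = -122*(-11)*0 - 1*91300/9 = 1342*0 - 91300/9 = 0 - 91300/9 = -91300/9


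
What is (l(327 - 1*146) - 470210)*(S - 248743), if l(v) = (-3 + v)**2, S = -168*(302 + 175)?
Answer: 144221992354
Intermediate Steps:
S = -80136 (S = -168*477 = -80136)
(l(327 - 1*146) - 470210)*(S - 248743) = ((-3 + (327 - 1*146))**2 - 470210)*(-80136 - 248743) = ((-3 + (327 - 146))**2 - 470210)*(-328879) = ((-3 + 181)**2 - 470210)*(-328879) = (178**2 - 470210)*(-328879) = (31684 - 470210)*(-328879) = -438526*(-328879) = 144221992354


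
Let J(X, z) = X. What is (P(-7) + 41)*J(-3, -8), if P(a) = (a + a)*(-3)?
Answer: -249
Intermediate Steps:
P(a) = -6*a (P(a) = (2*a)*(-3) = -6*a)
(P(-7) + 41)*J(-3, -8) = (-6*(-7) + 41)*(-3) = (42 + 41)*(-3) = 83*(-3) = -249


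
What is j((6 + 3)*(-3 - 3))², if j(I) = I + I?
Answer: 11664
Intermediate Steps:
j(I) = 2*I
j((6 + 3)*(-3 - 3))² = (2*((6 + 3)*(-3 - 3)))² = (2*(9*(-6)))² = (2*(-54))² = (-108)² = 11664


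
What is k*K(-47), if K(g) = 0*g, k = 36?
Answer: 0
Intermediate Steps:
K(g) = 0
k*K(-47) = 36*0 = 0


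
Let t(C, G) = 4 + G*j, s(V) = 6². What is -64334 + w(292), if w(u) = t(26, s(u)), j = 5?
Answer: -64150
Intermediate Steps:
s(V) = 36
t(C, G) = 4 + 5*G (t(C, G) = 4 + G*5 = 4 + 5*G)
w(u) = 184 (w(u) = 4 + 5*36 = 4 + 180 = 184)
-64334 + w(292) = -64334 + 184 = -64150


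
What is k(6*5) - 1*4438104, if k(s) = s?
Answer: -4438074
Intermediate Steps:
k(6*5) - 1*4438104 = 6*5 - 1*4438104 = 30 - 4438104 = -4438074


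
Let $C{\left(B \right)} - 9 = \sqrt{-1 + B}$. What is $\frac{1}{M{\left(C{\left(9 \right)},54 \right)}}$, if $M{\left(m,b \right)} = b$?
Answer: $\frac{1}{54} \approx 0.018519$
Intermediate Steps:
$C{\left(B \right)} = 9 + \sqrt{-1 + B}$
$\frac{1}{M{\left(C{\left(9 \right)},54 \right)}} = \frac{1}{54}$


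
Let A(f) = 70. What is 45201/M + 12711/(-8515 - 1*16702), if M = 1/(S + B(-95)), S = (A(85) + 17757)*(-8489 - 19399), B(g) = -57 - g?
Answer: -566678926457878257/25217 ≈ -2.2472e+13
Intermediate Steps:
S = -497159376 (S = (70 + 17757)*(-8489 - 19399) = 17827*(-27888) = -497159376)
M = -1/497159338 (M = 1/(-497159376 + (-57 - 1*(-95))) = 1/(-497159376 + (-57 + 95)) = 1/(-497159376 + 38) = 1/(-497159338) = -1/497159338 ≈ -2.0114e-9)
45201/M + 12711/(-8515 - 1*16702) = 45201/(-1/497159338) + 12711/(-8515 - 1*16702) = 45201*(-497159338) + 12711/(-8515 - 16702) = -22472099236938 + 12711/(-25217) = -22472099236938 + 12711*(-1/25217) = -22472099236938 - 12711/25217 = -566678926457878257/25217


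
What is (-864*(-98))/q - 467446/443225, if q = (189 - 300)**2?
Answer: 3529927226/606775025 ≈ 5.8175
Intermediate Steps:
q = 12321 (q = (-111)**2 = 12321)
(-864*(-98))/q - 467446/443225 = -864*(-98)/12321 - 467446/443225 = 84672*(1/12321) - 467446*1/443225 = 9408/1369 - 467446/443225 = 3529927226/606775025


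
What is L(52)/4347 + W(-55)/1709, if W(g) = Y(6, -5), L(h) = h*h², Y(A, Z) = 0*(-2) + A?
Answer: 240325154/7429023 ≈ 32.349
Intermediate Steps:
Y(A, Z) = A (Y(A, Z) = 0 + A = A)
L(h) = h³
W(g) = 6
L(52)/4347 + W(-55)/1709 = 52³/4347 + 6/1709 = 140608*(1/4347) + 6*(1/1709) = 140608/4347 + 6/1709 = 240325154/7429023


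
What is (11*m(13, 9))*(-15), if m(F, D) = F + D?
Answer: -3630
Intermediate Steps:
m(F, D) = D + F
(11*m(13, 9))*(-15) = (11*(9 + 13))*(-15) = (11*22)*(-15) = 242*(-15) = -3630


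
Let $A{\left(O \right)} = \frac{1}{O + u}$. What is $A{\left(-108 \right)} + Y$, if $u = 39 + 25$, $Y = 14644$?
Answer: $\frac{644335}{44} \approx 14644.0$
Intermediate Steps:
$u = 64$
$A{\left(O \right)} = \frac{1}{64 + O}$ ($A{\left(O \right)} = \frac{1}{O + 64} = \frac{1}{64 + O}$)
$A{\left(-108 \right)} + Y = \frac{1}{64 - 108} + 14644 = \frac{1}{-44} + 14644 = - \frac{1}{44} + 14644 = \frac{644335}{44}$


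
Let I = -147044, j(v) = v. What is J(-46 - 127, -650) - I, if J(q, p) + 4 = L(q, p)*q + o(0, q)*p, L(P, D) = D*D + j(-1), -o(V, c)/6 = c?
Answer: -73619987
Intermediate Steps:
o(V, c) = -6*c
L(P, D) = -1 + D**2 (L(P, D) = D*D - 1 = D**2 - 1 = -1 + D**2)
J(q, p) = -4 + q*(-1 + p**2) - 6*p*q (J(q, p) = -4 + ((-1 + p**2)*q + (-6*q)*p) = -4 + (q*(-1 + p**2) - 6*p*q) = -4 + q*(-1 + p**2) - 6*p*q)
J(-46 - 127, -650) - I = (-4 + (-46 - 127)*(-1 + (-650)**2) - 6*(-650)*(-46 - 127)) - 1*(-147044) = (-4 - 173*(-1 + 422500) - 6*(-650)*(-173)) + 147044 = (-4 - 173*422499 - 674700) + 147044 = (-4 - 73092327 - 674700) + 147044 = -73767031 + 147044 = -73619987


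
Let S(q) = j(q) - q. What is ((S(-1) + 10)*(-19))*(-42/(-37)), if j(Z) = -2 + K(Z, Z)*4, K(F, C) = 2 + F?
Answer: -10374/37 ≈ -280.38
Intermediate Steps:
j(Z) = 6 + 4*Z (j(Z) = -2 + (2 + Z)*4 = -2 + (8 + 4*Z) = 6 + 4*Z)
S(q) = 6 + 3*q (S(q) = (6 + 4*q) - q = 6 + 3*q)
((S(-1) + 10)*(-19))*(-42/(-37)) = (((6 + 3*(-1)) + 10)*(-19))*(-42/(-37)) = (((6 - 3) + 10)*(-19))*(-42*(-1/37)) = ((3 + 10)*(-19))*(42/37) = (13*(-19))*(42/37) = -247*42/37 = -10374/37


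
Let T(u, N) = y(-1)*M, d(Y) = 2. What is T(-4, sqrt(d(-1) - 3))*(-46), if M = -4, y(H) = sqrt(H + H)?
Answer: 184*I*sqrt(2) ≈ 260.22*I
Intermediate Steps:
y(H) = sqrt(2)*sqrt(H) (y(H) = sqrt(2*H) = sqrt(2)*sqrt(H))
T(u, N) = -4*I*sqrt(2) (T(u, N) = (sqrt(2)*sqrt(-1))*(-4) = (sqrt(2)*I)*(-4) = (I*sqrt(2))*(-4) = -4*I*sqrt(2))
T(-4, sqrt(d(-1) - 3))*(-46) = -4*I*sqrt(2)*(-46) = 184*I*sqrt(2)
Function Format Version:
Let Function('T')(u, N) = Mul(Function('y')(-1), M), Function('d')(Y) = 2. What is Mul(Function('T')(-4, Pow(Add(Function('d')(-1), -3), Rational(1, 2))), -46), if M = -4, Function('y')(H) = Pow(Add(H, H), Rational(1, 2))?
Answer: Mul(184, I, Pow(2, Rational(1, 2))) ≈ Mul(260.22, I)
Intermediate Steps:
Function('y')(H) = Mul(Pow(2, Rational(1, 2)), Pow(H, Rational(1, 2))) (Function('y')(H) = Pow(Mul(2, H), Rational(1, 2)) = Mul(Pow(2, Rational(1, 2)), Pow(H, Rational(1, 2))))
Function('T')(u, N) = Mul(-4, I, Pow(2, Rational(1, 2))) (Function('T')(u, N) = Mul(Mul(Pow(2, Rational(1, 2)), Pow(-1, Rational(1, 2))), -4) = Mul(Mul(Pow(2, Rational(1, 2)), I), -4) = Mul(Mul(I, Pow(2, Rational(1, 2))), -4) = Mul(-4, I, Pow(2, Rational(1, 2))))
Mul(Function('T')(-4, Pow(Add(Function('d')(-1), -3), Rational(1, 2))), -46) = Mul(Mul(-4, I, Pow(2, Rational(1, 2))), -46) = Mul(184, I, Pow(2, Rational(1, 2)))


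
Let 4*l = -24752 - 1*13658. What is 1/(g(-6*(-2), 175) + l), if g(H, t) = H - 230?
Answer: -2/19641 ≈ -0.00010183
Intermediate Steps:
g(H, t) = -230 + H
l = -19205/2 (l = (-24752 - 1*13658)/4 = (-24752 - 13658)/4 = (¼)*(-38410) = -19205/2 ≈ -9602.5)
1/(g(-6*(-2), 175) + l) = 1/((-230 - 6*(-2)) - 19205/2) = 1/((-230 + 12) - 19205/2) = 1/(-218 - 19205/2) = 1/(-19641/2) = -2/19641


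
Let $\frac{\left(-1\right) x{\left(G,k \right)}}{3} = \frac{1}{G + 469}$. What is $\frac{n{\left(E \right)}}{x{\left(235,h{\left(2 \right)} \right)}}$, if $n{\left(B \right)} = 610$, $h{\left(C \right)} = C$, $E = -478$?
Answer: $- \frac{429440}{3} \approx -1.4315 \cdot 10^{5}$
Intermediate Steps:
$x{\left(G,k \right)} = - \frac{3}{469 + G}$ ($x{\left(G,k \right)} = - \frac{3}{G + 469} = - \frac{3}{469 + G}$)
$\frac{n{\left(E \right)}}{x{\left(235,h{\left(2 \right)} \right)}} = \frac{610}{\left(-3\right) \frac{1}{469 + 235}} = \frac{610}{\left(-3\right) \frac{1}{704}} = \frac{610}{- \frac{3}{704}} = 610 \left(- \frac{704}{3}\right) = - \frac{429440}{3}$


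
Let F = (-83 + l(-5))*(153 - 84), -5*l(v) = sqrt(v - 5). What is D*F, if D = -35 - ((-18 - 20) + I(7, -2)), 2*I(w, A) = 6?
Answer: 0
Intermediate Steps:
I(w, A) = 3 (I(w, A) = (1/2)*6 = 3)
l(v) = -sqrt(-5 + v)/5 (l(v) = -sqrt(v - 5)/5 = -sqrt(-5 + v)/5)
D = 0 (D = -35 - ((-18 - 20) + 3) = -35 - (-38 + 3) = -35 - 1*(-35) = -35 + 35 = 0)
F = -5727 - 69*I*sqrt(10)/5 (F = (-83 - sqrt(-5 - 5)/5)*(153 - 84) = (-83 - I*sqrt(10)/5)*69 = -5727 - 69*I*sqrt(10)/5 ≈ -5727.0 - 43.639*I)
D*F = 0*(-5727 - 69*I*sqrt(10)/5) = 0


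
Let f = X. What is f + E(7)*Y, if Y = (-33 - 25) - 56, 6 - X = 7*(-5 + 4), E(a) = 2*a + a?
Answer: -2381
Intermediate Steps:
E(a) = 3*a
X = 13 (X = 6 - 7*(-5 + 4) = 6 - 7*(-1) = 6 - 1*(-7) = 6 + 7 = 13)
f = 13
Y = -114 (Y = -58 - 56 = -114)
f + E(7)*Y = 13 + (3*7)*(-114) = 13 + 21*(-114) = 13 - 2394 = -2381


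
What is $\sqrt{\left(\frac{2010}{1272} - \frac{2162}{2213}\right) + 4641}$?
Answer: $\frac{\sqrt{255412749625023}}{234578} \approx 68.129$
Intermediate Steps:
$\sqrt{\left(\frac{2010}{1272} - \frac{2162}{2213}\right) + 4641} = \sqrt{\left(2010 \cdot \frac{1}{1272} - \frac{2162}{2213}\right) + 4641} = \sqrt{\left(\frac{335}{212} - \frac{2162}{2213}\right) + 4641} = \sqrt{\frac{283011}{469156} + 4641} = \sqrt{\frac{2177636007}{469156}} = \frac{\sqrt{255412749625023}}{234578}$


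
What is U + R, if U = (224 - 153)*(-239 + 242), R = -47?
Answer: 166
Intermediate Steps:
U = 213 (U = 71*3 = 213)
U + R = 213 - 47 = 166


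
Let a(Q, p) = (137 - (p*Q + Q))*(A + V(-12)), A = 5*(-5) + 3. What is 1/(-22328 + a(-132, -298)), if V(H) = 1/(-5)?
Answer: 5/4224797 ≈ 1.1835e-6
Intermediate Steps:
V(H) = -⅕
A = -22 (A = -25 + 3 = -22)
a(Q, p) = -15207/5 + 111*Q/5 + 111*Q*p/5 (a(Q, p) = (137 - (p*Q + Q))*(-22 - ⅕) = (137 - (Q*p + Q))*(-111/5) = (137 - (Q + Q*p))*(-111/5) = (137 + (-Q - Q*p))*(-111/5) = (137 - Q - Q*p)*(-111/5) = -15207/5 + 111*Q/5 + 111*Q*p/5)
1/(-22328 + a(-132, -298)) = 1/(-22328 + (-15207/5 + (111/5)*(-132) + (111/5)*(-132)*(-298))) = 1/(-22328 + (-15207/5 - 14652/5 + 4366296/5)) = 1/(-22328 + 4336437/5) = 1/(4224797/5) = 5/4224797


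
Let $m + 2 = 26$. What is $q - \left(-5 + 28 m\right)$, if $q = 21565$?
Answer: $20898$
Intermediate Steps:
$m = 24$ ($m = -2 + 26 = 24$)
$q - \left(-5 + 28 m\right) = 21565 - \left(-5 + 28 \cdot 24\right) = 21565 - \left(-5 + 672\right) = 21565 - 667 = 20898$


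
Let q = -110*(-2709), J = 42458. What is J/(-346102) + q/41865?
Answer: 3378581027/482985341 ≈ 6.9952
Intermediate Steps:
q = 297990
J/(-346102) + q/41865 = 42458/(-346102) + 297990/41865 = 42458*(-1/346102) + 297990*(1/41865) = -21229/173051 + 19866/2791 = 3378581027/482985341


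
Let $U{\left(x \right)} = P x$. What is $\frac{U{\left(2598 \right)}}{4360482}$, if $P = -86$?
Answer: $- \frac{37238}{726747} \approx -0.051239$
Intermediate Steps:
$U{\left(x \right)} = - 86 x$
$\frac{U{\left(2598 \right)}}{4360482} = \frac{\left(-86\right) 2598}{4360482} = \left(-223428\right) \frac{1}{4360482} = - \frac{37238}{726747}$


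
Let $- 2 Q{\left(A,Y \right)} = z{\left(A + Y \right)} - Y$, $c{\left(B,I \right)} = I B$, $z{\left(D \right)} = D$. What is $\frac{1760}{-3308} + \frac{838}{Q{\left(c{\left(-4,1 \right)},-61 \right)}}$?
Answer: $\frac{346073}{827} \approx 418.47$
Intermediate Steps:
$c{\left(B,I \right)} = B I$
$Q{\left(A,Y \right)} = - \frac{A}{2}$ ($Q{\left(A,Y \right)} = - \frac{\left(A + Y\right) - Y}{2} = - \frac{A}{2}$)
$\frac{1760}{-3308} + \frac{838}{Q{\left(c{\left(-4,1 \right)},-61 \right)}} = \frac{1760}{-3308} + \frac{838}{\left(- \frac{1}{2}\right) \left(\left(-4\right) 1\right)} = 1760 \left(- \frac{1}{3308}\right) + \frac{838}{\left(- \frac{1}{2}\right) \left(-4\right)} = - \frac{440}{827} + \frac{838}{2} = - \frac{440}{827} + 838 \cdot \frac{1}{2} = - \frac{440}{827} + 419 = \frac{346073}{827}$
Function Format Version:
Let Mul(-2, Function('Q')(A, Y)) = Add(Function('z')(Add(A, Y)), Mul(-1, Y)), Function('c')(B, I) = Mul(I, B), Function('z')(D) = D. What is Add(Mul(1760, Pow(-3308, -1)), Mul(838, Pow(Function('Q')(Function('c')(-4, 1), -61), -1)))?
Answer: Rational(346073, 827) ≈ 418.47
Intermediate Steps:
Function('c')(B, I) = Mul(B, I)
Function('Q')(A, Y) = Mul(Rational(-1, 2), A) (Function('Q')(A, Y) = Mul(Rational(-1, 2), Add(Add(A, Y), Mul(-1, Y))) = Mul(Rational(-1, 2), A))
Add(Mul(1760, Pow(-3308, -1)), Mul(838, Pow(Function('Q')(Function('c')(-4, 1), -61), -1))) = Add(Mul(1760, Pow(-3308, -1)), Mul(838, Pow(Mul(Rational(-1, 2), Mul(-4, 1)), -1))) = Add(Mul(1760, Rational(-1, 3308)), Mul(838, Pow(Mul(Rational(-1, 2), -4), -1))) = Add(Rational(-440, 827), Mul(838, Pow(2, -1))) = Add(Rational(-440, 827), Mul(838, Rational(1, 2))) = Add(Rational(-440, 827), 419) = Rational(346073, 827)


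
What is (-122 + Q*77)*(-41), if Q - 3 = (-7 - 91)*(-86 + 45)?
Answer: -12689295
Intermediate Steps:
Q = 4021 (Q = 3 + (-7 - 91)*(-86 + 45) = 3 - 98*(-41) = 3 + 4018 = 4021)
(-122 + Q*77)*(-41) = (-122 + 4021*77)*(-41) = (-122 + 309617)*(-41) = 309495*(-41) = -12689295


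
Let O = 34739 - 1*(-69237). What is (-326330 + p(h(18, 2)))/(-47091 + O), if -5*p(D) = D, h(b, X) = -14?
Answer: -1631636/284425 ≈ -5.7366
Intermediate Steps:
p(D) = -D/5
O = 103976 (O = 34739 + 69237 = 103976)
(-326330 + p(h(18, 2)))/(-47091 + O) = (-326330 - ⅕*(-14))/(-47091 + 103976) = (-326330 + 14/5)/56885 = -1631636/5*1/56885 = -1631636/284425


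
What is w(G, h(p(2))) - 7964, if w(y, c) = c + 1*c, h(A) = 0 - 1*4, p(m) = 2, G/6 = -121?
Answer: -7972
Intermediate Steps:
G = -726 (G = 6*(-121) = -726)
h(A) = -4 (h(A) = 0 - 4 = -4)
w(y, c) = 2*c (w(y, c) = c + c = 2*c)
w(G, h(p(2))) - 7964 = 2*(-4) - 7964 = -8 - 7964 = -7972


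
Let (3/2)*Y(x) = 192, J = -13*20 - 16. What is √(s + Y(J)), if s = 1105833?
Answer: √1105961 ≈ 1051.6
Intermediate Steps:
J = -276 (J = -260 - 16 = -276)
Y(x) = 128 (Y(x) = (⅔)*192 = 128)
√(s + Y(J)) = √(1105833 + 128) = √1105961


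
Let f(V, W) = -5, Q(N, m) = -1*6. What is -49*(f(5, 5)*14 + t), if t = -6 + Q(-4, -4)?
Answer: 4018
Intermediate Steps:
Q(N, m) = -6
t = -12 (t = -6 - 6 = -12)
-49*(f(5, 5)*14 + t) = -49*(-5*14 - 12) = -49*(-70 - 12) = -49*(-82) = 4018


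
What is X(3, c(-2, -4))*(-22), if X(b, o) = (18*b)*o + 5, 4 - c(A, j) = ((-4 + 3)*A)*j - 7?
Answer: -22682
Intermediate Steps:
c(A, j) = 11 + A*j (c(A, j) = 4 - (((-4 + 3)*A)*j - 7) = 4 - ((-A)*j - 7) = 4 - (-A*j - 7) = 4 - (-7 - A*j) = 4 + (7 + A*j) = 11 + A*j)
X(b, o) = 5 + 18*b*o (X(b, o) = 18*b*o + 5 = 5 + 18*b*o)
X(3, c(-2, -4))*(-22) = (5 + 18*3*(11 - 2*(-4)))*(-22) = (5 + 18*3*(11 + 8))*(-22) = (5 + 18*3*19)*(-22) = (5 + 1026)*(-22) = 1031*(-22) = -22682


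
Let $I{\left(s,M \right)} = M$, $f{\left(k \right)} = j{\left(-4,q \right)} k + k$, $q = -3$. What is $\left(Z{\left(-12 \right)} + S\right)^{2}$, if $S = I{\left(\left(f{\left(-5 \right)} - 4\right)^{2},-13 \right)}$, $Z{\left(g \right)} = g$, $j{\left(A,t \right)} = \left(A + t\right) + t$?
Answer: $625$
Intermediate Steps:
$j{\left(A,t \right)} = A + 2 t$
$f{\left(k \right)} = - 9 k$ ($f{\left(k \right)} = \left(-4 + 2 \left(-3\right)\right) k + k = \left(-4 - 6\right) k + k = - 10 k + k = - 9 k$)
$S = -13$
$\left(Z{\left(-12 \right)} + S\right)^{2} = \left(-12 - 13\right)^{2} = \left(-25\right)^{2} = 625$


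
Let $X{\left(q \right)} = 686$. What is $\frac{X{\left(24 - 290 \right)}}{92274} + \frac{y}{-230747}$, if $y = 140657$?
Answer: $- \frac{83251244}{138259407} \approx -0.60214$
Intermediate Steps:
$\frac{X{\left(24 - 290 \right)}}{92274} + \frac{y}{-230747} = \frac{686}{92274} + \frac{140657}{-230747} = 686 \cdot \frac{1}{92274} + 140657 \left(- \frac{1}{230747}\right) = \frac{49}{6591} - \frac{12787}{20977} = - \frac{83251244}{138259407}$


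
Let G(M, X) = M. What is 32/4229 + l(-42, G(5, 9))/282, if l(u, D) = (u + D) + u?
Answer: -325067/1192578 ≈ -0.27257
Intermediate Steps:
l(u, D) = D + 2*u (l(u, D) = (D + u) + u = D + 2*u)
32/4229 + l(-42, G(5, 9))/282 = 32/4229 + (5 + 2*(-42))/282 = 32*(1/4229) + (5 - 84)*(1/282) = 32/4229 - 79*1/282 = 32/4229 - 79/282 = -325067/1192578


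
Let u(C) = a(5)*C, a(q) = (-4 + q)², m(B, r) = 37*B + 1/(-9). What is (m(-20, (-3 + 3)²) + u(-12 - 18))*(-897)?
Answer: 2072369/3 ≈ 6.9079e+5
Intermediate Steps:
m(B, r) = -⅑ + 37*B (m(B, r) = 37*B - ⅑ = -⅑ + 37*B)
u(C) = C (u(C) = (-4 + 5)²*C = 1²*C = 1*C = C)
(m(-20, (-3 + 3)²) + u(-12 - 18))*(-897) = ((-⅑ + 37*(-20)) + (-12 - 18))*(-897) = ((-⅑ - 740) - 30)*(-897) = (-6661/9 - 30)*(-897) = -6931/9*(-897) = 2072369/3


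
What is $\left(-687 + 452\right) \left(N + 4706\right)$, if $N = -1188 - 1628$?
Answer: $-444150$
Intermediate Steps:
$N = -2816$
$\left(-687 + 452\right) \left(N + 4706\right) = \left(-687 + 452\right) \left(-2816 + 4706\right) = \left(-235\right) 1890 = -444150$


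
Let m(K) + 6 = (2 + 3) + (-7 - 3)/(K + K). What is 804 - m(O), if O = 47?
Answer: 37840/47 ≈ 805.11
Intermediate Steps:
m(K) = -1 - 5/K (m(K) = -6 + ((2 + 3) + (-7 - 3)/(K + K)) = -6 + (5 - 10*1/(2*K)) = -6 + (5 - 5/K) = -1 - 5/K)
804 - m(O) = 804 - (-5 - 1*47)/47 = 804 - (-5 - 47)/47 = 804 - (-52)/47 = 804 - 1*(-52/47) = 804 + 52/47 = 37840/47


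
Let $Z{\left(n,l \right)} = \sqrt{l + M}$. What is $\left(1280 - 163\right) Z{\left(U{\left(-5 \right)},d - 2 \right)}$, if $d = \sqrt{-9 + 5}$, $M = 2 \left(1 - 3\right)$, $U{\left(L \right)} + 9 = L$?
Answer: $1117 \sqrt{-6 + 2 i} \approx 449.97 + 2772.8 i$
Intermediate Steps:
$U{\left(L \right)} = -9 + L$
$M = -4$ ($M = 2 \left(-2\right) = -4$)
$d = 2 i$ ($d = \sqrt{-4} = 2 i \approx 2.0 i$)
$Z{\left(n,l \right)} = \sqrt{-4 + l}$ ($Z{\left(n,l \right)} = \sqrt{l - 4} = \sqrt{-4 + l}$)
$\left(1280 - 163\right) Z{\left(U{\left(-5 \right)},d - 2 \right)} = \left(1280 - 163\right) \sqrt{-4 + \left(2 i - 2\right)} = 1117 \sqrt{-4 + \left(2 i + \left(-9 + 7\right)\right)} = 1117 \sqrt{-4 - \left(2 - 2 i\right)} = 1117 \sqrt{-6 + 2 i}$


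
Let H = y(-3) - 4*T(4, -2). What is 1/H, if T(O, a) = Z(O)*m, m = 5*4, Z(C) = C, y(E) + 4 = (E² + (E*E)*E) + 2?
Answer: -1/340 ≈ -0.0029412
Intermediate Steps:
y(E) = -2 + E² + E³ (y(E) = -4 + ((E² + (E*E)*E) + 2) = -4 + ((E² + E²*E) + 2) = -4 + ((E² + E³) + 2) = -4 + (2 + E² + E³) = -2 + E² + E³)
m = 20
T(O, a) = 20*O (T(O, a) = O*20 = 20*O)
H = -340 (H = (-2 + (-3)² + (-3)³) - 80*4 = (-2 + 9 - 27) - 4*80 = -20 - 320 = -340)
1/H = 1/(-340) = -1/340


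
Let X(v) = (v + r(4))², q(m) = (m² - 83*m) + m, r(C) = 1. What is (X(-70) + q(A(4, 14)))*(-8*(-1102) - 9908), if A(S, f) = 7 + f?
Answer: -3800160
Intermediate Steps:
q(m) = m² - 82*m
X(v) = (1 + v)² (X(v) = (v + 1)² = (1 + v)²)
(X(-70) + q(A(4, 14)))*(-8*(-1102) - 9908) = ((1 - 70)² + (7 + 14)*(-82 + (7 + 14)))*(-8*(-1102) - 9908) = ((-69)² + 21*(-82 + 21))*(8816 - 9908) = (4761 + 21*(-61))*(-1092) = (4761 - 1281)*(-1092) = 3480*(-1092) = -3800160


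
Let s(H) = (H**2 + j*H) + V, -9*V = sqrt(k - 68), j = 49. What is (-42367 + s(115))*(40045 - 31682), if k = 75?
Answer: -196589041 - 8363*sqrt(7)/9 ≈ -1.9659e+8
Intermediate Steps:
V = -sqrt(7)/9 (V = -sqrt(75 - 68)/9 = -sqrt(7)/9 ≈ -0.29397)
s(H) = H**2 + 49*H - sqrt(7)/9 (s(H) = (H**2 + 49*H) - sqrt(7)/9 = H**2 + 49*H - sqrt(7)/9)
(-42367 + s(115))*(40045 - 31682) = (-42367 + (115**2 + 49*115 - sqrt(7)/9))*(40045 - 31682) = (-42367 + (13225 + 5635 - sqrt(7)/9))*8363 = (-42367 + (18860 - sqrt(7)/9))*8363 = (-23507 - sqrt(7)/9)*8363 = -196589041 - 8363*sqrt(7)/9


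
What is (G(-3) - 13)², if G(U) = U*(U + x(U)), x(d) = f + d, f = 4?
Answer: 49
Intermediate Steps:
x(d) = 4 + d
G(U) = U*(4 + 2*U) (G(U) = U*(U + (4 + U)) = U*(4 + 2*U))
(G(-3) - 13)² = (2*(-3)*(2 - 3) - 13)² = (2*(-3)*(-1) - 13)² = (6 - 13)² = (-7)² = 49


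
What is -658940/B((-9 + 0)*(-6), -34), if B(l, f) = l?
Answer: -329470/27 ≈ -12203.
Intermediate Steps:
-658940/B((-9 + 0)*(-6), -34) = -658940*(-1/(6*(-9 + 0))) = -658940/((-9*(-6))) = -658940/54 = -658940*1/54 = -329470/27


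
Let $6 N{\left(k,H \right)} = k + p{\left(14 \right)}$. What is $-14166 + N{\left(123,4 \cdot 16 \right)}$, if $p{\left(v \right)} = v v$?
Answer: $- \frac{84677}{6} \approx -14113.0$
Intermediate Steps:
$p{\left(v \right)} = v^{2}$
$N{\left(k,H \right)} = \frac{98}{3} + \frac{k}{6}$ ($N{\left(k,H \right)} = \frac{k + 14^{2}}{6} = \frac{k + 196}{6} = \frac{196 + k}{6} = \frac{98}{3} + \frac{k}{6}$)
$-14166 + N{\left(123,4 \cdot 16 \right)} = -14166 + \left(\frac{98}{3} + \frac{1}{6} \cdot 123\right) = -14166 + \left(\frac{98}{3} + \frac{41}{2}\right) = -14166 + \frac{319}{6} = - \frac{84677}{6}$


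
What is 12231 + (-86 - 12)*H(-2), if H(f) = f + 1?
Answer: 12329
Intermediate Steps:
H(f) = 1 + f
12231 + (-86 - 12)*H(-2) = 12231 + (-86 - 12)*(1 - 2) = 12231 - 98*(-1) = 12231 + 98 = 12329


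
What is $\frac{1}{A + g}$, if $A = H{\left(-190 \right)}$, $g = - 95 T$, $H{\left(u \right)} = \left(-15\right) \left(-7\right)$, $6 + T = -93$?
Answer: $\frac{1}{9510} \approx 0.00010515$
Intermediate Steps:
$T = -99$ ($T = -6 - 93 = -99$)
$H{\left(u \right)} = 105$
$g = 9405$ ($g = \left(-95\right) \left(-99\right) = 9405$)
$A = 105$
$\frac{1}{A + g} = \frac{1}{105 + 9405} = \frac{1}{9510}$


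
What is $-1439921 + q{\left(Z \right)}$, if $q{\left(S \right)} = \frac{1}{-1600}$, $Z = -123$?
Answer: $- \frac{2303873601}{1600} \approx -1.4399 \cdot 10^{6}$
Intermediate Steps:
$q{\left(S \right)} = - \frac{1}{1600}$
$-1439921 + q{\left(Z \right)} = -1439921 - \frac{1}{1600} = - \frac{2303873601}{1600}$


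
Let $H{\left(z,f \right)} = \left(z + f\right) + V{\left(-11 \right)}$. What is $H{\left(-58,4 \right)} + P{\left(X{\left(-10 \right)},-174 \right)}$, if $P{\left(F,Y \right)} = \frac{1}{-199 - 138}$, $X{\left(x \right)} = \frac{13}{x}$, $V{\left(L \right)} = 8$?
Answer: $- \frac{15503}{337} \approx -46.003$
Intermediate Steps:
$H{\left(z,f \right)} = 8 + f + z$ ($H{\left(z,f \right)} = \left(z + f\right) + 8 = \left(f + z\right) + 8 = 8 + f + z$)
$P{\left(F,Y \right)} = - \frac{1}{337}$ ($P{\left(F,Y \right)} = \frac{1}{-337} = - \frac{1}{337}$)
$H{\left(-58,4 \right)} + P{\left(X{\left(-10 \right)},-174 \right)} = \left(8 + 4 - 58\right) - \frac{1}{337} = -46 - \frac{1}{337} = - \frac{15503}{337}$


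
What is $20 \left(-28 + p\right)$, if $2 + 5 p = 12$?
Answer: $-520$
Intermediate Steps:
$p = 2$ ($p = - \frac{2}{5} + \frac{1}{5} \cdot 12 = - \frac{2}{5} + \frac{12}{5} = 2$)
$20 \left(-28 + p\right) = 20 \left(-28 + 2\right) = 20 \left(-26\right) = -520$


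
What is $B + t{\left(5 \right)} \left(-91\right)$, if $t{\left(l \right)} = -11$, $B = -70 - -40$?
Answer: $971$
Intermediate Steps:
$B = -30$ ($B = -70 + 40 = -30$)
$B + t{\left(5 \right)} \left(-91\right) = -30 - -1001 = -30 + 1001 = 971$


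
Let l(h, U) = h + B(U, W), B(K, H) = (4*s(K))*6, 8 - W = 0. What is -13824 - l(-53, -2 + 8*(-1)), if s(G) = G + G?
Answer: -13291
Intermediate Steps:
W = 8 (W = 8 - 1*0 = 8 + 0 = 8)
s(G) = 2*G
B(K, H) = 48*K (B(K, H) = (4*(2*K))*6 = (8*K)*6 = 48*K)
l(h, U) = h + 48*U
-13824 - l(-53, -2 + 8*(-1)) = -13824 - (-53 + 48*(-2 + 8*(-1))) = -13824 - (-53 + 48*(-2 - 8)) = -13824 - (-53 + 48*(-10)) = -13824 - (-53 - 480) = -13824 - 1*(-533) = -13824 + 533 = -13291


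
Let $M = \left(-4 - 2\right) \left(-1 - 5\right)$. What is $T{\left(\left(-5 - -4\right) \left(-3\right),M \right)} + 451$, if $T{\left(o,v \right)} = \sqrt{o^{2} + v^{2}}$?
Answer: $451 + 3 \sqrt{145} \approx 487.13$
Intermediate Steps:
$M = 36$ ($M = \left(-6\right) \left(-6\right) = 36$)
$T{\left(\left(-5 - -4\right) \left(-3\right),M \right)} + 451 = \sqrt{\left(\left(-5 - -4\right) \left(-3\right)\right)^{2} + 36^{2}} + 451 = \sqrt{\left(\left(-5 + 4\right) \left(-3\right)\right)^{2} + 1296} + 451 = \sqrt{\left(\left(-1\right) \left(-3\right)\right)^{2} + 1296} + 451 = \sqrt{3^{2} + 1296} + 451 = \sqrt{9 + 1296} + 451 = \sqrt{1305} + 451 = 3 \sqrt{145} + 451 = 451 + 3 \sqrt{145}$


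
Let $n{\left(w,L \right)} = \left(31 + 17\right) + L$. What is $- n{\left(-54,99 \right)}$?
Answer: $-147$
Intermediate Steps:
$n{\left(w,L \right)} = 48 + L$
$- n{\left(-54,99 \right)} = - (48 + 99) = \left(-1\right) 147 = -147$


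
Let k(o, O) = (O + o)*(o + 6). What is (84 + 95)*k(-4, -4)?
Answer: -2864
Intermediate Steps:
k(o, O) = (6 + o)*(O + o) (k(o, O) = (O + o)*(6 + o) = (6 + o)*(O + o))
(84 + 95)*k(-4, -4) = (84 + 95)*((-4)**2 + 6*(-4) + 6*(-4) - 4*(-4)) = 179*(16 - 24 - 24 + 16) = 179*(-16) = -2864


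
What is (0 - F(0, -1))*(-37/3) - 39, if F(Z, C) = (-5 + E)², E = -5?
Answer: 3583/3 ≈ 1194.3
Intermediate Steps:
F(Z, C) = 100 (F(Z, C) = (-5 - 5)² = (-10)² = 100)
(0 - F(0, -1))*(-37/3) - 39 = (0 - 1*100)*(-37/3) - 39 = (0 - 100)*(-37*⅓) - 39 = -100*(-37/3) - 39 = 3700/3 - 39 = 3583/3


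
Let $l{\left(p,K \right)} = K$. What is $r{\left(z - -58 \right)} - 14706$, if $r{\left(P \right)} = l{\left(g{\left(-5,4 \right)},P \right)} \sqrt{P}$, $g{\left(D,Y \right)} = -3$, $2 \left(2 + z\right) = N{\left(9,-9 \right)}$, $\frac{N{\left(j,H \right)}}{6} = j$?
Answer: $-14706 + 83 \sqrt{83} \approx -13950.0$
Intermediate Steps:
$N{\left(j,H \right)} = 6 j$
$z = 25$ ($z = -2 + \frac{6 \cdot 9}{2} = -2 + \frac{1}{2} \cdot 54 = -2 + 27 = 25$)
$r{\left(P \right)} = P^{\frac{3}{2}}$ ($r{\left(P \right)} = P \sqrt{P} = P^{\frac{3}{2}}$)
$r{\left(z - -58 \right)} - 14706 = \left(25 - -58\right)^{\frac{3}{2}} - 14706 = \left(25 + 58\right)^{\frac{3}{2}} - 14706 = 83^{\frac{3}{2}} - 14706 = 83 \sqrt{83} - 14706 = -14706 + 83 \sqrt{83}$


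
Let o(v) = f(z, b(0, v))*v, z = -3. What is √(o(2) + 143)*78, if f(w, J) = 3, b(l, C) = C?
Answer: 78*√149 ≈ 952.11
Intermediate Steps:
o(v) = 3*v
√(o(2) + 143)*78 = √(3*2 + 143)*78 = √(6 + 143)*78 = √149*78 = 78*√149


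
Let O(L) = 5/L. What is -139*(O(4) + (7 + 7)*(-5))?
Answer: 38225/4 ≈ 9556.3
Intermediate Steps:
-139*(O(4) + (7 + 7)*(-5)) = -139*(5/4 + (7 + 7)*(-5)) = -139*(5*(¼) + 14*(-5)) = -139*(5/4 - 70) = -139*(-275/4) = 38225/4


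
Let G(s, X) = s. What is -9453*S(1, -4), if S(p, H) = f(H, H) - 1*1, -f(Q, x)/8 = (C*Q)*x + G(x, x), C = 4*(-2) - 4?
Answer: -14812851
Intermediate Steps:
C = -12 (C = -8 - 4 = -12)
f(Q, x) = -8*x + 96*Q*x (f(Q, x) = -8*((-12*Q)*x + x) = -8*(-12*Q*x + x) = -8*(x - 12*Q*x) = -8*x + 96*Q*x)
S(p, H) = -1 + 8*H*(-1 + 12*H) (S(p, H) = 8*H*(-1 + 12*H) - 1*1 = 8*H*(-1 + 12*H) - 1 = -1 + 8*H*(-1 + 12*H))
-9453*S(1, -4) = -9453*(-1 - 8*(-4) + 96*(-4)²) = -9453*(-1 + 32 + 96*16) = -9453*(-1 + 32 + 1536) = -9453*1567 = -14812851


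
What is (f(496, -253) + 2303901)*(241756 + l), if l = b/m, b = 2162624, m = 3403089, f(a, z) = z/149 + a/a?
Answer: 282424039420230449660/507060261 ≈ 5.5698e+11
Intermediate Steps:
f(a, z) = 1 + z/149 (f(a, z) = z*(1/149) + 1 = z/149 + 1 = 1 + z/149)
l = 2162624/3403089 ≈ 0.63549
(f(496, -253) + 2303901)*(241756 + l) = ((1 + (1/149)*(-253)) + 2303901)*(241756 + 2162624/3403089) = ((1 - 253/149) + 2303901)*(822719346908/3403089) = (-104/149 + 2303901)*(822719346908/3403089) = (343281145/149)*(822719346908/3403089) = 282424039420230449660/507060261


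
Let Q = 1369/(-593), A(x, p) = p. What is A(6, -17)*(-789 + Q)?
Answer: 7977182/593 ≈ 13452.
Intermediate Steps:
Q = -1369/593 (Q = 1369*(-1/593) = -1369/593 ≈ -2.3086)
A(6, -17)*(-789 + Q) = -17*(-789 - 1369/593) = -17*(-469246/593) = 7977182/593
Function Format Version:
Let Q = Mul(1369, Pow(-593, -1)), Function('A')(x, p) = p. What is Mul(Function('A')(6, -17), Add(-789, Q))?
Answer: Rational(7977182, 593) ≈ 13452.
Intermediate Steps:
Q = Rational(-1369, 593) (Q = Mul(1369, Rational(-1, 593)) = Rational(-1369, 593) ≈ -2.3086)
Mul(Function('A')(6, -17), Add(-789, Q)) = Mul(-17, Add(-789, Rational(-1369, 593))) = Mul(-17, Rational(-469246, 593)) = Rational(7977182, 593)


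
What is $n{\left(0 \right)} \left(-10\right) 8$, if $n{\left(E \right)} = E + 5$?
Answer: $-400$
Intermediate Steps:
$n{\left(E \right)} = 5 + E$
$n{\left(0 \right)} \left(-10\right) 8 = \left(5 + 0\right) \left(-10\right) 8 = 5 \left(-10\right) 8 = \left(-50\right) 8 = -400$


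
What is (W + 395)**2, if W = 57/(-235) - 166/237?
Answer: 481671072364036/3101933025 ≈ 1.5528e+5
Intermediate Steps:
W = -52519/55695 (W = 57*(-1/235) - 166*1/237 = -57/235 - 166/237 = -52519/55695 ≈ -0.94298)
(W + 395)**2 = (-52519/55695 + 395)**2 = (21947006/55695)**2 = 481671072364036/3101933025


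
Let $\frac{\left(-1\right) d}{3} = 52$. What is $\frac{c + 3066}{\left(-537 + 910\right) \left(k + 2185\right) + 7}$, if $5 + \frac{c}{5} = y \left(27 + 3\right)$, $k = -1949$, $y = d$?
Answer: $- \frac{20359}{88035} \approx -0.23126$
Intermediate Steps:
$d = -156$ ($d = \left(-3\right) 52 = -156$)
$y = -156$
$c = -23425$ ($c = -25 + 5 \left(- 156 \left(27 + 3\right)\right) = -25 + 5 \left(\left(-156\right) 30\right) = -25 + 5 \left(-4680\right) = -25 - 23400 = -23425$)
$\frac{c + 3066}{\left(-537 + 910\right) \left(k + 2185\right) + 7} = \frac{-23425 + 3066}{\left(-537 + 910\right) \left(-1949 + 2185\right) + 7} = - \frac{20359}{373 \cdot 236 + 7} = - \frac{20359}{88028 + 7} = - \frac{20359}{88035}$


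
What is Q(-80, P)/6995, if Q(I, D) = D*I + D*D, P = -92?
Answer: 15824/6995 ≈ 2.2622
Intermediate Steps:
Q(I, D) = D² + D*I (Q(I, D) = D*I + D² = D² + D*I)
Q(-80, P)/6995 = -92*(-92 - 80)/6995 = -92*(-172)*(1/6995) = 15824*(1/6995) = 15824/6995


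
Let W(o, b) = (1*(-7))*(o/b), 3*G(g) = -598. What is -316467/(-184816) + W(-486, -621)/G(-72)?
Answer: 2211273783/1270979632 ≈ 1.7398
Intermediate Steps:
G(g) = -598/3 (G(g) = (⅓)*(-598) = -598/3)
W(o, b) = -7*o/b
-316467/(-184816) + W(-486, -621)/G(-72) = -316467/(-184816) + (-7*(-486)/(-621))/(-598/3) = -316467*(-1/184816) - 7*(-486)*(-1/621)*(-3/598) = 316467/184816 - 126/23*(-3/598) = 316467/184816 + 189/6877 = 2211273783/1270979632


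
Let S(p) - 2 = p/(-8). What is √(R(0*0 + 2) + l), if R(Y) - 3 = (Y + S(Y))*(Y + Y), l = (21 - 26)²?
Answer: √43 ≈ 6.5574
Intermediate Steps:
S(p) = 2 - p/8 (S(p) = 2 + p/(-8) = 2 + p*(-⅛) = 2 - p/8)
l = 25 (l = (-5)² = 25)
R(Y) = 3 + 2*Y*(2 + 7*Y/8) (R(Y) = 3 + (Y + (2 - Y/8))*(Y + Y) = 3 + (2 + 7*Y/8)*(2*Y) = 3 + 2*Y*(2 + 7*Y/8))
√(R(0*0 + 2) + l) = √((3 + 4*(0*0 + 2) + 7*(0*0 + 2)²/4) + 25) = √((3 + 4*(0 + 2) + 7*(0 + 2)²/4) + 25) = √((3 + 4*2 + (7/4)*2²) + 25) = √((3 + 8 + (7/4)*4) + 25) = √((3 + 8 + 7) + 25) = √(18 + 25) = √43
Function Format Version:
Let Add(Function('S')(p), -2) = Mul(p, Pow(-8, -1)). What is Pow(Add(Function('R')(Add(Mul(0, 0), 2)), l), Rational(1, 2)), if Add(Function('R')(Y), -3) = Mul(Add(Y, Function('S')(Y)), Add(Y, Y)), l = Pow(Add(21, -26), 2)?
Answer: Pow(43, Rational(1, 2)) ≈ 6.5574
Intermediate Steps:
Function('S')(p) = Add(2, Mul(Rational(-1, 8), p)) (Function('S')(p) = Add(2, Mul(p, Pow(-8, -1))) = Add(2, Mul(p, Rational(-1, 8))) = Add(2, Mul(Rational(-1, 8), p)))
l = 25 (l = Pow(-5, 2) = 25)
Function('R')(Y) = Add(3, Mul(2, Y, Add(2, Mul(Rational(7, 8), Y)))) (Function('R')(Y) = Add(3, Mul(Add(Y, Add(2, Mul(Rational(-1, 8), Y))), Add(Y, Y))) = Add(3, Mul(Add(2, Mul(Rational(7, 8), Y)), Mul(2, Y))) = Add(3, Mul(2, Y, Add(2, Mul(Rational(7, 8), Y)))))
Pow(Add(Function('R')(Add(Mul(0, 0), 2)), l), Rational(1, 2)) = Pow(Add(Add(3, Mul(4, Add(Mul(0, 0), 2)), Mul(Rational(7, 4), Pow(Add(Mul(0, 0), 2), 2))), 25), Rational(1, 2)) = Pow(Add(Add(3, Mul(4, Add(0, 2)), Mul(Rational(7, 4), Pow(Add(0, 2), 2))), 25), Rational(1, 2)) = Pow(Add(Add(3, Mul(4, 2), Mul(Rational(7, 4), Pow(2, 2))), 25), Rational(1, 2)) = Pow(Add(Add(3, 8, Mul(Rational(7, 4), 4)), 25), Rational(1, 2)) = Pow(Add(Add(3, 8, 7), 25), Rational(1, 2)) = Pow(Add(18, 25), Rational(1, 2)) = Pow(43, Rational(1, 2))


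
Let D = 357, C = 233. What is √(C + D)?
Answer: √590 ≈ 24.290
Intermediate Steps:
√(C + D) = √(233 + 357) = √590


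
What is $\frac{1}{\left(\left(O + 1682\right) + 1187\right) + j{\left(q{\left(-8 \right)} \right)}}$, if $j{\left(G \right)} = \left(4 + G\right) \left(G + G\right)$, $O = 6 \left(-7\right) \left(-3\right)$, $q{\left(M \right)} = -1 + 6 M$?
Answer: $\frac{1}{7405} \approx 0.00013504$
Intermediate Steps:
$O = 126$ ($O = \left(-42\right) \left(-3\right) = 126$)
$j{\left(G \right)} = 2 G \left(4 + G\right)$ ($j{\left(G \right)} = \left(4 + G\right) 2 G = 2 G \left(4 + G\right)$)
$\frac{1}{\left(\left(O + 1682\right) + 1187\right) + j{\left(q{\left(-8 \right)} \right)}} = \frac{1}{\left(\left(126 + 1682\right) + 1187\right) + 2 \left(-1 + 6 \left(-8\right)\right) \left(4 + \left(-1 + 6 \left(-8\right)\right)\right)} = \frac{1}{\left(1808 + 1187\right) + 2 \left(-1 - 48\right) \left(4 - 49\right)} = \frac{1}{2995 + 2 \left(-49\right) \left(4 - 49\right)} = \frac{1}{2995 + 2 \left(-49\right) \left(-45\right)} = \frac{1}{2995 + 4410} = \frac{1}{7405}$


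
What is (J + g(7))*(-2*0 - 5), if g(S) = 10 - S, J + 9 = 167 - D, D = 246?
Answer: 425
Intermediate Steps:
J = -88 (J = -9 + (167 - 1*246) = -9 + (167 - 246) = -9 - 79 = -88)
(J + g(7))*(-2*0 - 5) = (-88 + (10 - 1*7))*(-2*0 - 5) = (-88 + (10 - 7))*(0 - 5) = (-88 + 3)*(-5) = -85*(-5) = 425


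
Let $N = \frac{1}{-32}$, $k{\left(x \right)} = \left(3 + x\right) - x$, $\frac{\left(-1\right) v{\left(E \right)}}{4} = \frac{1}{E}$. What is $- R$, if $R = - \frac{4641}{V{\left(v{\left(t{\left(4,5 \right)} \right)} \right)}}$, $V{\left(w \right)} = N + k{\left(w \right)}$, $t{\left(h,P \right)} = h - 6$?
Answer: $\frac{148512}{95} \approx 1563.3$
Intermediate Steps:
$t{\left(h,P \right)} = -6 + h$ ($t{\left(h,P \right)} = h - 6 = -6 + h$)
$v{\left(E \right)} = - \frac{4}{E}$
$k{\left(x \right)} = 3$
$N = - \frac{1}{32} \approx -0.03125$
$V{\left(w \right)} = \frac{95}{32}$ ($V{\left(w \right)} = - \frac{1}{32} + 3 = \frac{95}{32}$)
$R = - \frac{148512}{95}$ ($R = - \frac{4641}{\frac{95}{32}} = \left(-4641\right) \frac{32}{95} = - \frac{148512}{95} \approx -1563.3$)
$- R = \left(-1\right) \left(- \frac{148512}{95}\right) = \frac{148512}{95}$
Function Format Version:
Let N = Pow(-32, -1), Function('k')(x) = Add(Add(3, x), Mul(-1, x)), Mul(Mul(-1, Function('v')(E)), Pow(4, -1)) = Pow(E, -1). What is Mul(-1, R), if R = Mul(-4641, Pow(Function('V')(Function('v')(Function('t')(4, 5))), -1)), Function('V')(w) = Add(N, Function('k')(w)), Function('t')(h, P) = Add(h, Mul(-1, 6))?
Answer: Rational(148512, 95) ≈ 1563.3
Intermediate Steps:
Function('t')(h, P) = Add(-6, h) (Function('t')(h, P) = Add(h, -6) = Add(-6, h))
Function('v')(E) = Mul(-4, Pow(E, -1))
Function('k')(x) = 3
N = Rational(-1, 32) ≈ -0.031250
Function('V')(w) = Rational(95, 32) (Function('V')(w) = Add(Rational(-1, 32), 3) = Rational(95, 32))
R = Rational(-148512, 95) (R = Mul(-4641, Pow(Rational(95, 32), -1)) = Mul(-4641, Rational(32, 95)) = Rational(-148512, 95) ≈ -1563.3)
Mul(-1, R) = Mul(-1, Rational(-148512, 95)) = Rational(148512, 95)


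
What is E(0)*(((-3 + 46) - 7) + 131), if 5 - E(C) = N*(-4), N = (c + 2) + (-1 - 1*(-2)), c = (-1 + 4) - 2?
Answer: 3507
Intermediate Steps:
c = 1 (c = 3 - 2 = 1)
N = 4 (N = (1 + 2) + (-1 - 1*(-2)) = 3 + (-1 + 2) = 3 + 1 = 4)
E(C) = 21 (E(C) = 5 - 4*(-4) = 5 - 1*(-16) = 5 + 16 = 21)
E(0)*(((-3 + 46) - 7) + 131) = 21*(((-3 + 46) - 7) + 131) = 21*((43 - 7) + 131) = 21*(36 + 131) = 21*167 = 3507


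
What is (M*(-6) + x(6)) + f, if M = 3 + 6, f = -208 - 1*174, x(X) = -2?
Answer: -438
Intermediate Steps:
f = -382 (f = -208 - 174 = -382)
M = 9
(M*(-6) + x(6)) + f = (9*(-6) - 2) - 382 = (-54 - 2) - 382 = -56 - 382 = -438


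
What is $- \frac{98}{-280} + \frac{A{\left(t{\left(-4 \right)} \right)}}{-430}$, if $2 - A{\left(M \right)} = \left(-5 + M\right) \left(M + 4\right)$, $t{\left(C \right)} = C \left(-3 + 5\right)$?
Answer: $\frac{401}{860} \approx 0.46628$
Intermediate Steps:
$t{\left(C \right)} = 2 C$ ($t{\left(C \right)} = C 2 = 2 C$)
$A{\left(M \right)} = 2 - \left(-5 + M\right) \left(4 + M\right)$ ($A{\left(M \right)} = 2 - \left(-5 + M\right) \left(M + 4\right) = 2 - \left(-5 + M\right) \left(4 + M\right)$)
$- \frac{98}{-280} + \frac{A{\left(t{\left(-4 \right)} \right)}}{-430} = - \frac{98}{-280} + \frac{22 + 2 \left(-4\right) - \left(2 \left(-4\right)\right)^{2}}{-430} = \left(-98\right) \left(- \frac{1}{280}\right) + \left(22 - 8 - \left(-8\right)^{2}\right) \left(- \frac{1}{430}\right) = \frac{7}{20} + \left(22 - 8 - 64\right) \left(- \frac{1}{430}\right) = \frac{7}{20} - - \frac{5}{43} = \frac{7}{20} + \frac{5}{43} = \frac{401}{860}$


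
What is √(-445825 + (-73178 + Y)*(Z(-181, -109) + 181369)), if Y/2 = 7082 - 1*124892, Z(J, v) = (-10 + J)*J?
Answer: I*√66682285945 ≈ 2.5823e+5*I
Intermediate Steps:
Z(J, v) = J*(-10 + J)
Y = -235620 (Y = 2*(7082 - 1*124892) = 2*(7082 - 124892) = 2*(-117810) = -235620)
√(-445825 + (-73178 + Y)*(Z(-181, -109) + 181369)) = √(-445825 + (-73178 - 235620)*(-181*(-10 - 181) + 181369)) = √(-445825 - 308798*(-181*(-191) + 181369)) = √(-445825 - 308798*(34571 + 181369)) = √(-445825 - 308798*215940) = √(-445825 - 66681840120) = √(-66682285945) = I*√66682285945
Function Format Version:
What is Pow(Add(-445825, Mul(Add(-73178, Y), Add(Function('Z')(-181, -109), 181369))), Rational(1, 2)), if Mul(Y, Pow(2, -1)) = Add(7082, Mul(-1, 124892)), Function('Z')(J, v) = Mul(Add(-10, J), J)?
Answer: Mul(I, Pow(66682285945, Rational(1, 2))) ≈ Mul(2.5823e+5, I)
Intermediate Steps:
Function('Z')(J, v) = Mul(J, Add(-10, J))
Y = -235620 (Y = Mul(2, Add(7082, Mul(-1, 124892))) = Mul(2, Add(7082, -124892)) = Mul(2, -117810) = -235620)
Pow(Add(-445825, Mul(Add(-73178, Y), Add(Function('Z')(-181, -109), 181369))), Rational(1, 2)) = Pow(Add(-445825, Mul(Add(-73178, -235620), Add(Mul(-181, Add(-10, -181)), 181369))), Rational(1, 2)) = Pow(Add(-445825, Mul(-308798, Add(Mul(-181, -191), 181369))), Rational(1, 2)) = Pow(Add(-445825, Mul(-308798, Add(34571, 181369))), Rational(1, 2)) = Pow(Add(-445825, Mul(-308798, 215940)), Rational(1, 2)) = Pow(Add(-445825, -66681840120), Rational(1, 2)) = Pow(-66682285945, Rational(1, 2)) = Mul(I, Pow(66682285945, Rational(1, 2)))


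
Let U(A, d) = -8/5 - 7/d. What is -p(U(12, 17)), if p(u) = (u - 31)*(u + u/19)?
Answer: -101016/1445 ≈ -69.907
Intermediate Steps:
U(A, d) = -8/5 - 7/d (U(A, d) = -8*⅕ - 7/d = -8/5 - 7/d)
p(u) = 20*u*(-31 + u)/19 (p(u) = (-31 + u)*(u + u*(1/19)) = (-31 + u)*(u + u/19) = (-31 + u)*(20*u/19) = 20*u*(-31 + u)/19)
-p(U(12, 17)) = -20*(-8/5 - 7/17)*(-31 + (-8/5 - 7/17))/19 = -20*(-171)*(-31 - 171/85)/(19*85) = -20*(-171)*(-2806)/(19*85*85) = -1*101016/1445 = -101016/1445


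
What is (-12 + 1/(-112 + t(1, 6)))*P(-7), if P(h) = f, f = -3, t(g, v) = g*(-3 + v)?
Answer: 3927/109 ≈ 36.028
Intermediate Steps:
P(h) = -3
(-12 + 1/(-112 + t(1, 6)))*P(-7) = (-12 + 1/(-112 + 1*(-3 + 6)))*(-3) = (-12 + 1/(-112 + 1*3))*(-3) = (-12 + 1/(-112 + 3))*(-3) = (-12 + 1/(-109))*(-3) = (-12 - 1/109)*(-3) = -1309/109*(-3) = 3927/109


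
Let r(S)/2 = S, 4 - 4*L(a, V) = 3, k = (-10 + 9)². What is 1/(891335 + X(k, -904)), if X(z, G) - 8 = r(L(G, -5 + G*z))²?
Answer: 4/3565373 ≈ 1.1219e-6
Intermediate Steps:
k = 1 (k = (-1)² = 1)
L(a, V) = ¼ (L(a, V) = 1 - ¼*3 = 1 - ¾ = ¼)
r(S) = 2*S
X(z, G) = 33/4 (X(z, G) = 8 + (2*(¼))² = 8 + (½)² = 8 + ¼ = 33/4)
1/(891335 + X(k, -904)) = 1/(891335 + 33/4) = 1/(3565373/4) = 4/3565373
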